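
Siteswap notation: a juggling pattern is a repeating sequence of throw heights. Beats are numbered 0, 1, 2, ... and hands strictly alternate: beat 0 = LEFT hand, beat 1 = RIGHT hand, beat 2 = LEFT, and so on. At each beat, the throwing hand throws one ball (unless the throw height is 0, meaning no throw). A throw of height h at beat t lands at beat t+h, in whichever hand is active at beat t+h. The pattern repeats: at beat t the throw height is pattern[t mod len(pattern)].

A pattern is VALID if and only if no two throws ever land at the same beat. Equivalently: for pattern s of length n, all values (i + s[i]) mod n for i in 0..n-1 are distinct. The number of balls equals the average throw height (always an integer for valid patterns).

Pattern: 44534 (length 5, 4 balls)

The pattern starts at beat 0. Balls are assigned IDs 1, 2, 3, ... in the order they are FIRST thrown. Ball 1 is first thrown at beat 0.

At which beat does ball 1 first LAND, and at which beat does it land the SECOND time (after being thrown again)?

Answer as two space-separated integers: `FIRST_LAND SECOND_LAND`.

Answer: 4 8

Derivation:
Beat 0 (L): throw ball1 h=4 -> lands@4:L; in-air after throw: [b1@4:L]
Beat 1 (R): throw ball2 h=4 -> lands@5:R; in-air after throw: [b1@4:L b2@5:R]
Beat 2 (L): throw ball3 h=5 -> lands@7:R; in-air after throw: [b1@4:L b2@5:R b3@7:R]
Beat 3 (R): throw ball4 h=3 -> lands@6:L; in-air after throw: [b1@4:L b2@5:R b4@6:L b3@7:R]
Beat 4 (L): throw ball1 h=4 -> lands@8:L; in-air after throw: [b2@5:R b4@6:L b3@7:R b1@8:L]
Beat 5 (R): throw ball2 h=4 -> lands@9:R; in-air after throw: [b4@6:L b3@7:R b1@8:L b2@9:R]
Beat 6 (L): throw ball4 h=4 -> lands@10:L; in-air after throw: [b3@7:R b1@8:L b2@9:R b4@10:L]
Beat 7 (R): throw ball3 h=5 -> lands@12:L; in-air after throw: [b1@8:L b2@9:R b4@10:L b3@12:L]
Beat 8 (L): throw ball1 h=3 -> lands@11:R; in-air after throw: [b2@9:R b4@10:L b1@11:R b3@12:L]
Ball 1: thrown@0 h=4 -> first land @4; rethrown@4 h=4 -> second land @8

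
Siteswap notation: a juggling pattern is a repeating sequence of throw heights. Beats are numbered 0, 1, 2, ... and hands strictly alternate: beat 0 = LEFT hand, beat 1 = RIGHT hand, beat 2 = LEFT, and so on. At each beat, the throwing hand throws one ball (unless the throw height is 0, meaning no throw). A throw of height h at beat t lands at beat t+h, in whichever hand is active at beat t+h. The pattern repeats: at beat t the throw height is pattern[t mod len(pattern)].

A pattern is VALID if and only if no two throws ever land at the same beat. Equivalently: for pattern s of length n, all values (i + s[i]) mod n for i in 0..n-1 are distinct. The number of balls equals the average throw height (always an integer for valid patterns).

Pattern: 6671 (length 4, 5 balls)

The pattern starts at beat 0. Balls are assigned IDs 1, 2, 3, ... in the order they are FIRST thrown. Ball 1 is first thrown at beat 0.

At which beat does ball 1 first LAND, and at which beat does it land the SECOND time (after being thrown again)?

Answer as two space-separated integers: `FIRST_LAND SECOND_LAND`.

Answer: 6 13

Derivation:
Beat 0 (L): throw ball1 h=6 -> lands@6:L; in-air after throw: [b1@6:L]
Beat 1 (R): throw ball2 h=6 -> lands@7:R; in-air after throw: [b1@6:L b2@7:R]
Beat 2 (L): throw ball3 h=7 -> lands@9:R; in-air after throw: [b1@6:L b2@7:R b3@9:R]
Beat 3 (R): throw ball4 h=1 -> lands@4:L; in-air after throw: [b4@4:L b1@6:L b2@7:R b3@9:R]
Beat 4 (L): throw ball4 h=6 -> lands@10:L; in-air after throw: [b1@6:L b2@7:R b3@9:R b4@10:L]
Beat 5 (R): throw ball5 h=6 -> lands@11:R; in-air after throw: [b1@6:L b2@7:R b3@9:R b4@10:L b5@11:R]
Beat 6 (L): throw ball1 h=7 -> lands@13:R; in-air after throw: [b2@7:R b3@9:R b4@10:L b5@11:R b1@13:R]
Beat 7 (R): throw ball2 h=1 -> lands@8:L; in-air after throw: [b2@8:L b3@9:R b4@10:L b5@11:R b1@13:R]
Beat 8 (L): throw ball2 h=6 -> lands@14:L; in-air after throw: [b3@9:R b4@10:L b5@11:R b1@13:R b2@14:L]
Beat 9 (R): throw ball3 h=6 -> lands@15:R; in-air after throw: [b4@10:L b5@11:R b1@13:R b2@14:L b3@15:R]
Beat 10 (L): throw ball4 h=7 -> lands@17:R; in-air after throw: [b5@11:R b1@13:R b2@14:L b3@15:R b4@17:R]
Beat 11 (R): throw ball5 h=1 -> lands@12:L; in-air after throw: [b5@12:L b1@13:R b2@14:L b3@15:R b4@17:R]
Beat 12 (L): throw ball5 h=6 -> lands@18:L; in-air after throw: [b1@13:R b2@14:L b3@15:R b4@17:R b5@18:L]
Beat 13 (R): throw ball1 h=6 -> lands@19:R; in-air after throw: [b2@14:L b3@15:R b4@17:R b5@18:L b1@19:R]
Ball 1: thrown@0 h=6 -> first land @6; rethrown@6 h=7 -> second land @13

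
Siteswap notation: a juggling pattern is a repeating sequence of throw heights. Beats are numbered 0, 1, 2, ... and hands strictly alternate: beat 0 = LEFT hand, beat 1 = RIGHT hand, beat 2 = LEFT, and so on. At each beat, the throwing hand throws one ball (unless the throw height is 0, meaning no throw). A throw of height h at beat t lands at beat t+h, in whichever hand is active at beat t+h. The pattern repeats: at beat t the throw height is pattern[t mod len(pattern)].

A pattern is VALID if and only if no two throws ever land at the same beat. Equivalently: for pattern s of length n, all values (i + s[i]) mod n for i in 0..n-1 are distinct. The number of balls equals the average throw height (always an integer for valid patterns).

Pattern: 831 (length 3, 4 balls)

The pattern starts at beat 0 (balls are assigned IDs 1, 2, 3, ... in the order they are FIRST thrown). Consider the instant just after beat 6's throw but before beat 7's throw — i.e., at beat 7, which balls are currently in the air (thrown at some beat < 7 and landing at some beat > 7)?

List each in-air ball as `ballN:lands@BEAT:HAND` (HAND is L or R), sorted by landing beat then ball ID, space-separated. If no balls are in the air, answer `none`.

Beat 0 (L): throw ball1 h=8 -> lands@8:L; in-air after throw: [b1@8:L]
Beat 1 (R): throw ball2 h=3 -> lands@4:L; in-air after throw: [b2@4:L b1@8:L]
Beat 2 (L): throw ball3 h=1 -> lands@3:R; in-air after throw: [b3@3:R b2@4:L b1@8:L]
Beat 3 (R): throw ball3 h=8 -> lands@11:R; in-air after throw: [b2@4:L b1@8:L b3@11:R]
Beat 4 (L): throw ball2 h=3 -> lands@7:R; in-air after throw: [b2@7:R b1@8:L b3@11:R]
Beat 5 (R): throw ball4 h=1 -> lands@6:L; in-air after throw: [b4@6:L b2@7:R b1@8:L b3@11:R]
Beat 6 (L): throw ball4 h=8 -> lands@14:L; in-air after throw: [b2@7:R b1@8:L b3@11:R b4@14:L]
Beat 7 (R): throw ball2 h=3 -> lands@10:L; in-air after throw: [b1@8:L b2@10:L b3@11:R b4@14:L]

Answer: ball1:lands@8:L ball3:lands@11:R ball4:lands@14:L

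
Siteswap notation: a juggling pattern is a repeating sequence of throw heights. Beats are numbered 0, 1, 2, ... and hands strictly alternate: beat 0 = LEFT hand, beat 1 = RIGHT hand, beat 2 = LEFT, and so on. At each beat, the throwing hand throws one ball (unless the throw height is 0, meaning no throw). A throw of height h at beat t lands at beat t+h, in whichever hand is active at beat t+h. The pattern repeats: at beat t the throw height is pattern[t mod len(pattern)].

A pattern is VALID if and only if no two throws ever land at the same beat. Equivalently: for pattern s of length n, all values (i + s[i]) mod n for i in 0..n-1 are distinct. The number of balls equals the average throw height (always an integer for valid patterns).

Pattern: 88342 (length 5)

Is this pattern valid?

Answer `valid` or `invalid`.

i=0: (i + s[i]) mod n = (0 + 8) mod 5 = 3
i=1: (i + s[i]) mod n = (1 + 8) mod 5 = 4
i=2: (i + s[i]) mod n = (2 + 3) mod 5 = 0
i=3: (i + s[i]) mod n = (3 + 4) mod 5 = 2
i=4: (i + s[i]) mod n = (4 + 2) mod 5 = 1
Residues: [3, 4, 0, 2, 1], distinct: True

Answer: valid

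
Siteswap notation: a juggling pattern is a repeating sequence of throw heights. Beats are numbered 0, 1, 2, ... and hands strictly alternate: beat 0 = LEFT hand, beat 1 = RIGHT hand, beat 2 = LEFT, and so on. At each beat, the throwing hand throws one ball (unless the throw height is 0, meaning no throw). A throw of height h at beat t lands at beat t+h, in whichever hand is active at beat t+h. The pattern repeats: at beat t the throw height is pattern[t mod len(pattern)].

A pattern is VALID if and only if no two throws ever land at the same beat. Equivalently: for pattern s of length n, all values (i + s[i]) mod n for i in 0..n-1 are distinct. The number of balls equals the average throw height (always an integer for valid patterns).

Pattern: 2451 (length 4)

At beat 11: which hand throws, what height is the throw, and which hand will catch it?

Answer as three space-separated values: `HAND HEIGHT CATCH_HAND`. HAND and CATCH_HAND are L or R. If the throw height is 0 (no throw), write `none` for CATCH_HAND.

Answer: R 1 L

Derivation:
Beat 11: 11 mod 2 = 1, so hand = R
Throw height = pattern[11 mod 4] = pattern[3] = 1
Lands at beat 11+1=12, 12 mod 2 = 0, so catch hand = L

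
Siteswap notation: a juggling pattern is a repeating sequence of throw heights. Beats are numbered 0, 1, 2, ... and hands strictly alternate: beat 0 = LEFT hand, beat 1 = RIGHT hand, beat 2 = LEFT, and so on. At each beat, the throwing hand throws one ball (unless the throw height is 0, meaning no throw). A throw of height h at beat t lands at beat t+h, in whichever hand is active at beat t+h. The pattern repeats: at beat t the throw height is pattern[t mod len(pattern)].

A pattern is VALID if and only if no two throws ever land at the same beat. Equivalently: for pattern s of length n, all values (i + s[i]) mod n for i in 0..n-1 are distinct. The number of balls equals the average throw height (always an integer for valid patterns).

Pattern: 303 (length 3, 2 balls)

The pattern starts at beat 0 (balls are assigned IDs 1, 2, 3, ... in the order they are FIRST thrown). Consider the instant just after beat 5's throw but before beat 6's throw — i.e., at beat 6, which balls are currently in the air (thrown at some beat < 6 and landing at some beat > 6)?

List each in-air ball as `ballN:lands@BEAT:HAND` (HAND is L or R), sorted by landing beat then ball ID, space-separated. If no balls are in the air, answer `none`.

Beat 0 (L): throw ball1 h=3 -> lands@3:R; in-air after throw: [b1@3:R]
Beat 2 (L): throw ball2 h=3 -> lands@5:R; in-air after throw: [b1@3:R b2@5:R]
Beat 3 (R): throw ball1 h=3 -> lands@6:L; in-air after throw: [b2@5:R b1@6:L]
Beat 5 (R): throw ball2 h=3 -> lands@8:L; in-air after throw: [b1@6:L b2@8:L]
Beat 6 (L): throw ball1 h=3 -> lands@9:R; in-air after throw: [b2@8:L b1@9:R]

Answer: ball2:lands@8:L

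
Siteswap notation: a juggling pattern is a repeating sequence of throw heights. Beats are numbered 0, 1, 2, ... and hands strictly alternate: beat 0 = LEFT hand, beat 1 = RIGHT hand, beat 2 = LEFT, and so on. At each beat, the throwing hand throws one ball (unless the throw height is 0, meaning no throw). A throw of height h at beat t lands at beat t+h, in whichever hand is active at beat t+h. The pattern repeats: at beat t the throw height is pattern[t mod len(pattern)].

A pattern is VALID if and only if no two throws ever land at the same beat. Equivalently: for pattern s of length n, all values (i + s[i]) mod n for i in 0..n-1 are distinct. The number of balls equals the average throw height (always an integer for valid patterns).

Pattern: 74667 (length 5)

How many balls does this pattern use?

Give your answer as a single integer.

Pattern = [7, 4, 6, 6, 7], length n = 5
  position 0: throw height = 7, running sum = 7
  position 1: throw height = 4, running sum = 11
  position 2: throw height = 6, running sum = 17
  position 3: throw height = 6, running sum = 23
  position 4: throw height = 7, running sum = 30
Total sum = 30; balls = sum / n = 30 / 5 = 6

Answer: 6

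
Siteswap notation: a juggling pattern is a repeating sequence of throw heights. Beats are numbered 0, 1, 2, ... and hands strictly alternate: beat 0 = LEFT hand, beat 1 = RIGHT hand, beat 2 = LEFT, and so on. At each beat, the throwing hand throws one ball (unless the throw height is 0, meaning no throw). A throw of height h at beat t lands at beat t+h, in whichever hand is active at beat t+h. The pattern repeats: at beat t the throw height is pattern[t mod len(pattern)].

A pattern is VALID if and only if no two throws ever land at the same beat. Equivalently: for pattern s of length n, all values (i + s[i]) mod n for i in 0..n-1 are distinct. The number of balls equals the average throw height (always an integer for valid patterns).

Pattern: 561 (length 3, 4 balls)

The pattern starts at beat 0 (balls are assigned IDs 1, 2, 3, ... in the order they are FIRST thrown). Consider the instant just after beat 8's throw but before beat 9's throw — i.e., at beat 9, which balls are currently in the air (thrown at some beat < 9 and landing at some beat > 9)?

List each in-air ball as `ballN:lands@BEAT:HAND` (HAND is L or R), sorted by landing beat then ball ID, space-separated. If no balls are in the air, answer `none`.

Answer: ball4:lands@10:L ball1:lands@11:R ball2:lands@13:R

Derivation:
Beat 0 (L): throw ball1 h=5 -> lands@5:R; in-air after throw: [b1@5:R]
Beat 1 (R): throw ball2 h=6 -> lands@7:R; in-air after throw: [b1@5:R b2@7:R]
Beat 2 (L): throw ball3 h=1 -> lands@3:R; in-air after throw: [b3@3:R b1@5:R b2@7:R]
Beat 3 (R): throw ball3 h=5 -> lands@8:L; in-air after throw: [b1@5:R b2@7:R b3@8:L]
Beat 4 (L): throw ball4 h=6 -> lands@10:L; in-air after throw: [b1@5:R b2@7:R b3@8:L b4@10:L]
Beat 5 (R): throw ball1 h=1 -> lands@6:L; in-air after throw: [b1@6:L b2@7:R b3@8:L b4@10:L]
Beat 6 (L): throw ball1 h=5 -> lands@11:R; in-air after throw: [b2@7:R b3@8:L b4@10:L b1@11:R]
Beat 7 (R): throw ball2 h=6 -> lands@13:R; in-air after throw: [b3@8:L b4@10:L b1@11:R b2@13:R]
Beat 8 (L): throw ball3 h=1 -> lands@9:R; in-air after throw: [b3@9:R b4@10:L b1@11:R b2@13:R]
Beat 9 (R): throw ball3 h=5 -> lands@14:L; in-air after throw: [b4@10:L b1@11:R b2@13:R b3@14:L]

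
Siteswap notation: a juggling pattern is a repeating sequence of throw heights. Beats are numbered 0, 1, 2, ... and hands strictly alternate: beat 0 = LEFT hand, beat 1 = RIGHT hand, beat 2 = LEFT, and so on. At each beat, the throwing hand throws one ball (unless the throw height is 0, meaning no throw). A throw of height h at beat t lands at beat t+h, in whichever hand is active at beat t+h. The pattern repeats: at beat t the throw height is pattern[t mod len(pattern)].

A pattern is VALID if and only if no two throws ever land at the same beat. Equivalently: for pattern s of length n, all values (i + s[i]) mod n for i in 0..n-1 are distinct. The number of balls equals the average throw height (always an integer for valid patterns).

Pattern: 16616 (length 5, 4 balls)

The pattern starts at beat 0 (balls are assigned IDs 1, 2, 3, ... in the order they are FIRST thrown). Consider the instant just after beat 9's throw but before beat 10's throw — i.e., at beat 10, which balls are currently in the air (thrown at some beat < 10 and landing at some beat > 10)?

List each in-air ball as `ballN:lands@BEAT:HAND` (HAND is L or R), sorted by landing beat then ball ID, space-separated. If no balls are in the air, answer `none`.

Answer: ball4:lands@12:L ball1:lands@13:R ball2:lands@15:R

Derivation:
Beat 0 (L): throw ball1 h=1 -> lands@1:R; in-air after throw: [b1@1:R]
Beat 1 (R): throw ball1 h=6 -> lands@7:R; in-air after throw: [b1@7:R]
Beat 2 (L): throw ball2 h=6 -> lands@8:L; in-air after throw: [b1@7:R b2@8:L]
Beat 3 (R): throw ball3 h=1 -> lands@4:L; in-air after throw: [b3@4:L b1@7:R b2@8:L]
Beat 4 (L): throw ball3 h=6 -> lands@10:L; in-air after throw: [b1@7:R b2@8:L b3@10:L]
Beat 5 (R): throw ball4 h=1 -> lands@6:L; in-air after throw: [b4@6:L b1@7:R b2@8:L b3@10:L]
Beat 6 (L): throw ball4 h=6 -> lands@12:L; in-air after throw: [b1@7:R b2@8:L b3@10:L b4@12:L]
Beat 7 (R): throw ball1 h=6 -> lands@13:R; in-air after throw: [b2@8:L b3@10:L b4@12:L b1@13:R]
Beat 8 (L): throw ball2 h=1 -> lands@9:R; in-air after throw: [b2@9:R b3@10:L b4@12:L b1@13:R]
Beat 9 (R): throw ball2 h=6 -> lands@15:R; in-air after throw: [b3@10:L b4@12:L b1@13:R b2@15:R]
Beat 10 (L): throw ball3 h=1 -> lands@11:R; in-air after throw: [b3@11:R b4@12:L b1@13:R b2@15:R]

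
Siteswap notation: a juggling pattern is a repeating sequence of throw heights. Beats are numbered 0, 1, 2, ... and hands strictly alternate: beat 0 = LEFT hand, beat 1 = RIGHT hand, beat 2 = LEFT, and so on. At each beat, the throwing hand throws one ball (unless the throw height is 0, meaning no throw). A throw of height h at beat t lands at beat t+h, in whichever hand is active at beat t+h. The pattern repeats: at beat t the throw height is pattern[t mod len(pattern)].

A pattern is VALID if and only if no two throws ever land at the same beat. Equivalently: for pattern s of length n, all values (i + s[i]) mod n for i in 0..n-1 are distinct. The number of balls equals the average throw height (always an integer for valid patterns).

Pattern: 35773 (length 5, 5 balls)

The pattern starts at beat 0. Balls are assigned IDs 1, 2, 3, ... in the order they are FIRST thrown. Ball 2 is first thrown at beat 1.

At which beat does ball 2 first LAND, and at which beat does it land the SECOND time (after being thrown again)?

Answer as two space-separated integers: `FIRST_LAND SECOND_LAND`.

Beat 0 (L): throw ball1 h=3 -> lands@3:R; in-air after throw: [b1@3:R]
Beat 1 (R): throw ball2 h=5 -> lands@6:L; in-air after throw: [b1@3:R b2@6:L]
Beat 2 (L): throw ball3 h=7 -> lands@9:R; in-air after throw: [b1@3:R b2@6:L b3@9:R]
Beat 3 (R): throw ball1 h=7 -> lands@10:L; in-air after throw: [b2@6:L b3@9:R b1@10:L]
Beat 4 (L): throw ball4 h=3 -> lands@7:R; in-air after throw: [b2@6:L b4@7:R b3@9:R b1@10:L]
Beat 5 (R): throw ball5 h=3 -> lands@8:L; in-air after throw: [b2@6:L b4@7:R b5@8:L b3@9:R b1@10:L]
Beat 6 (L): throw ball2 h=5 -> lands@11:R; in-air after throw: [b4@7:R b5@8:L b3@9:R b1@10:L b2@11:R]
Beat 7 (R): throw ball4 h=7 -> lands@14:L; in-air after throw: [b5@8:L b3@9:R b1@10:L b2@11:R b4@14:L]
Beat 8 (L): throw ball5 h=7 -> lands@15:R; in-air after throw: [b3@9:R b1@10:L b2@11:R b4@14:L b5@15:R]
Beat 9 (R): throw ball3 h=3 -> lands@12:L; in-air after throw: [b1@10:L b2@11:R b3@12:L b4@14:L b5@15:R]
Beat 10 (L): throw ball1 h=3 -> lands@13:R; in-air after throw: [b2@11:R b3@12:L b1@13:R b4@14:L b5@15:R]
Beat 11 (R): throw ball2 h=5 -> lands@16:L; in-air after throw: [b3@12:L b1@13:R b4@14:L b5@15:R b2@16:L]
Ball 2: thrown@1 h=5 -> first land @6; rethrown@6 h=5 -> second land @11

Answer: 6 11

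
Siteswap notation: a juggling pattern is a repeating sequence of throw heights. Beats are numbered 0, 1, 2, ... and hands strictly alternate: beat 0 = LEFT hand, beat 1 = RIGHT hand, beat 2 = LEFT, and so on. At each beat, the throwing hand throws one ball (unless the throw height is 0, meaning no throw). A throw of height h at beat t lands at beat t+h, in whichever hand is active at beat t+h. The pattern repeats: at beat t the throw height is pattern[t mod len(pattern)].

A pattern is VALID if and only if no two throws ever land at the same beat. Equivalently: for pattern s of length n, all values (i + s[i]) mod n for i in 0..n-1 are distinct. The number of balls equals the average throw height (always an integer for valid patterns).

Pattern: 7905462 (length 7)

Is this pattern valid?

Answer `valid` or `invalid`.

i=0: (i + s[i]) mod n = (0 + 7) mod 7 = 0
i=1: (i + s[i]) mod n = (1 + 9) mod 7 = 3
i=2: (i + s[i]) mod n = (2 + 0) mod 7 = 2
i=3: (i + s[i]) mod n = (3 + 5) mod 7 = 1
i=4: (i + s[i]) mod n = (4 + 4) mod 7 = 1
i=5: (i + s[i]) mod n = (5 + 6) mod 7 = 4
i=6: (i + s[i]) mod n = (6 + 2) mod 7 = 1
Residues: [0, 3, 2, 1, 1, 4, 1], distinct: False

Answer: invalid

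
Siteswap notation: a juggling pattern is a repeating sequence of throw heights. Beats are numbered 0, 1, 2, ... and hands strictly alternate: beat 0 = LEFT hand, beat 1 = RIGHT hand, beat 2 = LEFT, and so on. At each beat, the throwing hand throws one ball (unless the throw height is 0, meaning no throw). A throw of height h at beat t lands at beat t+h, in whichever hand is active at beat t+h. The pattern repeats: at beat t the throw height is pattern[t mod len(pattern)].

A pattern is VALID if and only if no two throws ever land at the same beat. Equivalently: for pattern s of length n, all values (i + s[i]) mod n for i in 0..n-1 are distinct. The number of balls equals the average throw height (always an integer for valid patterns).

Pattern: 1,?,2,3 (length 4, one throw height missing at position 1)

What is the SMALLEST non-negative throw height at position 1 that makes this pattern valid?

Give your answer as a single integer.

i=0: (0 + 1) mod 4 = 1
i=1: s[i]=? (unknown)
i=2: (2 + 2) mod 4 = 0
i=3: (3 + 3) mod 4 = 2
Known residues: [0, 1, 2]; need a permutation of 0..3, so missing residue r = 3
Need (1 + s) mod 4 = 3; smallest s = (3 - 1) mod 4 = 2

Answer: 2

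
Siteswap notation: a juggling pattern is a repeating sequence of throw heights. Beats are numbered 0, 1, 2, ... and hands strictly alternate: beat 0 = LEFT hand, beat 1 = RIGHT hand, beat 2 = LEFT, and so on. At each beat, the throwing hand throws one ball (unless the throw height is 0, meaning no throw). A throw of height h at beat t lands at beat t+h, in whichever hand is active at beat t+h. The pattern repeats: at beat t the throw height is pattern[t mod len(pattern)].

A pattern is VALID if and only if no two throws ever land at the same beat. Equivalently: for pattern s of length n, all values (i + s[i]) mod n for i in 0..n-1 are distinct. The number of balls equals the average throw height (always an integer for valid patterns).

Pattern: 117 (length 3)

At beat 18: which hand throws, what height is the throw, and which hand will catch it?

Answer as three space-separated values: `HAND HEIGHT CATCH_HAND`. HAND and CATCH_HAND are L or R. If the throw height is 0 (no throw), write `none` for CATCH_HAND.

Answer: L 1 R

Derivation:
Beat 18: 18 mod 2 = 0, so hand = L
Throw height = pattern[18 mod 3] = pattern[0] = 1
Lands at beat 18+1=19, 19 mod 2 = 1, so catch hand = R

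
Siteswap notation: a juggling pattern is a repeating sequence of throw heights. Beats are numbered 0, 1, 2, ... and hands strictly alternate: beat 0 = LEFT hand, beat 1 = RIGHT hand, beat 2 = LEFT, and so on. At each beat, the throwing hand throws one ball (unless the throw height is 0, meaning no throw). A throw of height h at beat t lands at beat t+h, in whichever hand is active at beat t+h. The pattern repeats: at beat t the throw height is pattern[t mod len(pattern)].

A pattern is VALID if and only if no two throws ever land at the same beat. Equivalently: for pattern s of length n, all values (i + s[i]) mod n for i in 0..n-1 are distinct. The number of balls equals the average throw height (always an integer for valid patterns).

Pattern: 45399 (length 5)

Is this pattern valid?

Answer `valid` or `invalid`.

Answer: valid

Derivation:
i=0: (i + s[i]) mod n = (0 + 4) mod 5 = 4
i=1: (i + s[i]) mod n = (1 + 5) mod 5 = 1
i=2: (i + s[i]) mod n = (2 + 3) mod 5 = 0
i=3: (i + s[i]) mod n = (3 + 9) mod 5 = 2
i=4: (i + s[i]) mod n = (4 + 9) mod 5 = 3
Residues: [4, 1, 0, 2, 3], distinct: True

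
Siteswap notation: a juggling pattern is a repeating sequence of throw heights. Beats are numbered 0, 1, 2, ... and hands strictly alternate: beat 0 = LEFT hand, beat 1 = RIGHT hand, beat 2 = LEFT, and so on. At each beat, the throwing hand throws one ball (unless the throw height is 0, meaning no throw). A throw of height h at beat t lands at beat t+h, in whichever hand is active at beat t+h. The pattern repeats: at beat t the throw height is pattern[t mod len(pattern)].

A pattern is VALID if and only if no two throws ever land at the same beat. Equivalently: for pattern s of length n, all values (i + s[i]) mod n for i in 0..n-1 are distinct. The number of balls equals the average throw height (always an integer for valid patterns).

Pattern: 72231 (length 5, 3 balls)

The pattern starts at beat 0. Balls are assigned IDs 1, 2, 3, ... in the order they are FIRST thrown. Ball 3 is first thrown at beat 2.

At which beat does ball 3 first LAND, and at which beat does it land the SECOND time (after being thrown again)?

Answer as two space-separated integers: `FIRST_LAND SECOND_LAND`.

Answer: 4 5

Derivation:
Beat 0 (L): throw ball1 h=7 -> lands@7:R; in-air after throw: [b1@7:R]
Beat 1 (R): throw ball2 h=2 -> lands@3:R; in-air after throw: [b2@3:R b1@7:R]
Beat 2 (L): throw ball3 h=2 -> lands@4:L; in-air after throw: [b2@3:R b3@4:L b1@7:R]
Beat 3 (R): throw ball2 h=3 -> lands@6:L; in-air after throw: [b3@4:L b2@6:L b1@7:R]
Beat 4 (L): throw ball3 h=1 -> lands@5:R; in-air after throw: [b3@5:R b2@6:L b1@7:R]
Beat 5 (R): throw ball3 h=7 -> lands@12:L; in-air after throw: [b2@6:L b1@7:R b3@12:L]
Ball 3: thrown@2 h=2 -> first land @4; rethrown@4 h=1 -> second land @5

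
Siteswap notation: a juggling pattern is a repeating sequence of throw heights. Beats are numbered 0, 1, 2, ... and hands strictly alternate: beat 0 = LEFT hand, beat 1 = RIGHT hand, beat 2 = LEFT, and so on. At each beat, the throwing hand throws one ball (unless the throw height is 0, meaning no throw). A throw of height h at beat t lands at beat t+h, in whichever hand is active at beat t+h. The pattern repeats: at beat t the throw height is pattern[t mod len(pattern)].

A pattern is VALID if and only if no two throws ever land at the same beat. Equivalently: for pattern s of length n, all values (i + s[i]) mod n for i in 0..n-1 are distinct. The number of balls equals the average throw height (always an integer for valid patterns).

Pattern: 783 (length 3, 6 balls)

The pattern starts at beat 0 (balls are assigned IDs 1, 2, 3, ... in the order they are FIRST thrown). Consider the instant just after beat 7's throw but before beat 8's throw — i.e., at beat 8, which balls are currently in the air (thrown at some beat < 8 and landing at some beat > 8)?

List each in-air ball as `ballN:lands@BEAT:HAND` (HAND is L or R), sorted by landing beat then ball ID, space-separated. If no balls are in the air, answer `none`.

Beat 0 (L): throw ball1 h=7 -> lands@7:R; in-air after throw: [b1@7:R]
Beat 1 (R): throw ball2 h=8 -> lands@9:R; in-air after throw: [b1@7:R b2@9:R]
Beat 2 (L): throw ball3 h=3 -> lands@5:R; in-air after throw: [b3@5:R b1@7:R b2@9:R]
Beat 3 (R): throw ball4 h=7 -> lands@10:L; in-air after throw: [b3@5:R b1@7:R b2@9:R b4@10:L]
Beat 4 (L): throw ball5 h=8 -> lands@12:L; in-air after throw: [b3@5:R b1@7:R b2@9:R b4@10:L b5@12:L]
Beat 5 (R): throw ball3 h=3 -> lands@8:L; in-air after throw: [b1@7:R b3@8:L b2@9:R b4@10:L b5@12:L]
Beat 6 (L): throw ball6 h=7 -> lands@13:R; in-air after throw: [b1@7:R b3@8:L b2@9:R b4@10:L b5@12:L b6@13:R]
Beat 7 (R): throw ball1 h=8 -> lands@15:R; in-air after throw: [b3@8:L b2@9:R b4@10:L b5@12:L b6@13:R b1@15:R]
Beat 8 (L): throw ball3 h=3 -> lands@11:R; in-air after throw: [b2@9:R b4@10:L b3@11:R b5@12:L b6@13:R b1@15:R]

Answer: ball2:lands@9:R ball4:lands@10:L ball5:lands@12:L ball6:lands@13:R ball1:lands@15:R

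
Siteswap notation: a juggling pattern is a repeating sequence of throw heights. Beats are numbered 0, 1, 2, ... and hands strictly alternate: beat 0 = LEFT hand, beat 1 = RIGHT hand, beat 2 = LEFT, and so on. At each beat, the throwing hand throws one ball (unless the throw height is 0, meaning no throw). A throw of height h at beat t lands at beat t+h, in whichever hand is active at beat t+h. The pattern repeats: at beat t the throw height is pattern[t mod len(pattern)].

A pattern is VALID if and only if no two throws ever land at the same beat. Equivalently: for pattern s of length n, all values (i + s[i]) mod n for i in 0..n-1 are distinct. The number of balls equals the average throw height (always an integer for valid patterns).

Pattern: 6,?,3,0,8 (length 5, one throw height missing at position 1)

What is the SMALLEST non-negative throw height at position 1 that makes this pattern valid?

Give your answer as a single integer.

Answer: 3

Derivation:
i=0: (0 + 6) mod 5 = 1
i=1: s[i]=? (unknown)
i=2: (2 + 3) mod 5 = 0
i=3: (3 + 0) mod 5 = 3
i=4: (4 + 8) mod 5 = 2
Known residues: [0, 1, 2, 3]; need a permutation of 0..4, so missing residue r = 4
Need (1 + s) mod 5 = 4; smallest s = (4 - 1) mod 5 = 3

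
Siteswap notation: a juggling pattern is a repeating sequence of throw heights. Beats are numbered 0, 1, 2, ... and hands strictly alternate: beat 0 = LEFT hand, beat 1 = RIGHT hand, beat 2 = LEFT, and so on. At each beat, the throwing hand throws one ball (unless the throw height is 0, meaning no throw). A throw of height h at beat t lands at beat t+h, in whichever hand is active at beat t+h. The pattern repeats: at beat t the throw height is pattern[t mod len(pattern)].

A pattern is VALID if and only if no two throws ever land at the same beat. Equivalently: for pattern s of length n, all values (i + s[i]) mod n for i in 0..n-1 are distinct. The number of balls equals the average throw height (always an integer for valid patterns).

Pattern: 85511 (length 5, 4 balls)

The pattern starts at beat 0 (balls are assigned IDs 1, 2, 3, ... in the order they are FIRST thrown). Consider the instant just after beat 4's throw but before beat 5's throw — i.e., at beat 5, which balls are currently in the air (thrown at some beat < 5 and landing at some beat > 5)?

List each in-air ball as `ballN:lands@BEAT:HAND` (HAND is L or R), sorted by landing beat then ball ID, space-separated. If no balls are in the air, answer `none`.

Beat 0 (L): throw ball1 h=8 -> lands@8:L; in-air after throw: [b1@8:L]
Beat 1 (R): throw ball2 h=5 -> lands@6:L; in-air after throw: [b2@6:L b1@8:L]
Beat 2 (L): throw ball3 h=5 -> lands@7:R; in-air after throw: [b2@6:L b3@7:R b1@8:L]
Beat 3 (R): throw ball4 h=1 -> lands@4:L; in-air after throw: [b4@4:L b2@6:L b3@7:R b1@8:L]
Beat 4 (L): throw ball4 h=1 -> lands@5:R; in-air after throw: [b4@5:R b2@6:L b3@7:R b1@8:L]
Beat 5 (R): throw ball4 h=8 -> lands@13:R; in-air after throw: [b2@6:L b3@7:R b1@8:L b4@13:R]

Answer: ball2:lands@6:L ball3:lands@7:R ball1:lands@8:L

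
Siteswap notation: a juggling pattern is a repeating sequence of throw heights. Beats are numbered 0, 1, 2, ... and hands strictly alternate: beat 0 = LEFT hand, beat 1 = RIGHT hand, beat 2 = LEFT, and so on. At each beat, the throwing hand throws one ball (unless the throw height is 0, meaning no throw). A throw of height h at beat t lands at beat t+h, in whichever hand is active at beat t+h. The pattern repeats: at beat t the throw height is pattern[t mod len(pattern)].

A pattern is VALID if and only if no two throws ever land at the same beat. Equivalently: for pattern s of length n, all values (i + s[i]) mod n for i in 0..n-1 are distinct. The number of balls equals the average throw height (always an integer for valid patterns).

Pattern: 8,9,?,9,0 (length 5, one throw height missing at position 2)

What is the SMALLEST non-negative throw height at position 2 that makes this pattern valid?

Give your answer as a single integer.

Answer: 4

Derivation:
i=0: (0 + 8) mod 5 = 3
i=1: (1 + 9) mod 5 = 0
i=2: s[i]=? (unknown)
i=3: (3 + 9) mod 5 = 2
i=4: (4 + 0) mod 5 = 4
Known residues: [0, 2, 3, 4]; need a permutation of 0..4, so missing residue r = 1
Need (2 + s) mod 5 = 1; smallest s = (1 - 2) mod 5 = 4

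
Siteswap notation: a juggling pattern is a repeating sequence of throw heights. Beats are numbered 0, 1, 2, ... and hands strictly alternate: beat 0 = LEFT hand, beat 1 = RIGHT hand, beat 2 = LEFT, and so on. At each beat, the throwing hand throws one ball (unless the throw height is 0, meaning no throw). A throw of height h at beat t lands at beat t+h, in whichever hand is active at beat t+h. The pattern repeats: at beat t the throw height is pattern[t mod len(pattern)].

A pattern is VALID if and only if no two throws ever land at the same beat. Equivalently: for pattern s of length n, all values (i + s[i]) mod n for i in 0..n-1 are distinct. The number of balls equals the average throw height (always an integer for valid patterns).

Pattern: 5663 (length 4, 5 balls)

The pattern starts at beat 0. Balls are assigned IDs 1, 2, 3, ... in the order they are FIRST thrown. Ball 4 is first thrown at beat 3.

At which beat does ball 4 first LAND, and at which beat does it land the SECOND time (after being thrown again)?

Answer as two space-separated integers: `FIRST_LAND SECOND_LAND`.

Answer: 6 12

Derivation:
Beat 0 (L): throw ball1 h=5 -> lands@5:R; in-air after throw: [b1@5:R]
Beat 1 (R): throw ball2 h=6 -> lands@7:R; in-air after throw: [b1@5:R b2@7:R]
Beat 2 (L): throw ball3 h=6 -> lands@8:L; in-air after throw: [b1@5:R b2@7:R b3@8:L]
Beat 3 (R): throw ball4 h=3 -> lands@6:L; in-air after throw: [b1@5:R b4@6:L b2@7:R b3@8:L]
Beat 4 (L): throw ball5 h=5 -> lands@9:R; in-air after throw: [b1@5:R b4@6:L b2@7:R b3@8:L b5@9:R]
Beat 5 (R): throw ball1 h=6 -> lands@11:R; in-air after throw: [b4@6:L b2@7:R b3@8:L b5@9:R b1@11:R]
Beat 6 (L): throw ball4 h=6 -> lands@12:L; in-air after throw: [b2@7:R b3@8:L b5@9:R b1@11:R b4@12:L]
Beat 7 (R): throw ball2 h=3 -> lands@10:L; in-air after throw: [b3@8:L b5@9:R b2@10:L b1@11:R b4@12:L]
Beat 8 (L): throw ball3 h=5 -> lands@13:R; in-air after throw: [b5@9:R b2@10:L b1@11:R b4@12:L b3@13:R]
Beat 9 (R): throw ball5 h=6 -> lands@15:R; in-air after throw: [b2@10:L b1@11:R b4@12:L b3@13:R b5@15:R]
Beat 10 (L): throw ball2 h=6 -> lands@16:L; in-air after throw: [b1@11:R b4@12:L b3@13:R b5@15:R b2@16:L]
Beat 11 (R): throw ball1 h=3 -> lands@14:L; in-air after throw: [b4@12:L b3@13:R b1@14:L b5@15:R b2@16:L]
Beat 12 (L): throw ball4 h=5 -> lands@17:R; in-air after throw: [b3@13:R b1@14:L b5@15:R b2@16:L b4@17:R]
Ball 4: thrown@3 h=3 -> first land @6; rethrown@6 h=6 -> second land @12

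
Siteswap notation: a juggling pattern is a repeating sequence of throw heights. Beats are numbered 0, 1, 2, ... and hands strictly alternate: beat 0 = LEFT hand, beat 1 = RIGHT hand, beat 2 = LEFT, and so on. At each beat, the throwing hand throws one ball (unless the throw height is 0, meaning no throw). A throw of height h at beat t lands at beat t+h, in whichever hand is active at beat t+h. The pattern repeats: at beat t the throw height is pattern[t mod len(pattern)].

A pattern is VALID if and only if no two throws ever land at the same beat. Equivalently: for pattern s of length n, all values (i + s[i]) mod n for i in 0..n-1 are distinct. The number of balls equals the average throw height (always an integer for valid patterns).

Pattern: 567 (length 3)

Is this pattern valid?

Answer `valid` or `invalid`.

Answer: valid

Derivation:
i=0: (i + s[i]) mod n = (0 + 5) mod 3 = 2
i=1: (i + s[i]) mod n = (1 + 6) mod 3 = 1
i=2: (i + s[i]) mod n = (2 + 7) mod 3 = 0
Residues: [2, 1, 0], distinct: True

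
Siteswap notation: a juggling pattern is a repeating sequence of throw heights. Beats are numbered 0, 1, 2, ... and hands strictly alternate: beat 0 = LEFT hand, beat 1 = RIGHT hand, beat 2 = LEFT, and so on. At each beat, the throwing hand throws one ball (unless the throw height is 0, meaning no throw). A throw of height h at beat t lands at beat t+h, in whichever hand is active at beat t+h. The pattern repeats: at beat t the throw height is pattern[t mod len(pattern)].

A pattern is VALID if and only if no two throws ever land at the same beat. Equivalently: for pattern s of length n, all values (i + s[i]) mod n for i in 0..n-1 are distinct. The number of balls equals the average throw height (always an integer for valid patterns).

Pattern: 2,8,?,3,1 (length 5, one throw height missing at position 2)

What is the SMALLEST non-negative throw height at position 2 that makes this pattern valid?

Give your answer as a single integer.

Answer: 1

Derivation:
i=0: (0 + 2) mod 5 = 2
i=1: (1 + 8) mod 5 = 4
i=2: s[i]=? (unknown)
i=3: (3 + 3) mod 5 = 1
i=4: (4 + 1) mod 5 = 0
Known residues: [0, 1, 2, 4]; need a permutation of 0..4, so missing residue r = 3
Need (2 + s) mod 5 = 3; smallest s = (3 - 2) mod 5 = 1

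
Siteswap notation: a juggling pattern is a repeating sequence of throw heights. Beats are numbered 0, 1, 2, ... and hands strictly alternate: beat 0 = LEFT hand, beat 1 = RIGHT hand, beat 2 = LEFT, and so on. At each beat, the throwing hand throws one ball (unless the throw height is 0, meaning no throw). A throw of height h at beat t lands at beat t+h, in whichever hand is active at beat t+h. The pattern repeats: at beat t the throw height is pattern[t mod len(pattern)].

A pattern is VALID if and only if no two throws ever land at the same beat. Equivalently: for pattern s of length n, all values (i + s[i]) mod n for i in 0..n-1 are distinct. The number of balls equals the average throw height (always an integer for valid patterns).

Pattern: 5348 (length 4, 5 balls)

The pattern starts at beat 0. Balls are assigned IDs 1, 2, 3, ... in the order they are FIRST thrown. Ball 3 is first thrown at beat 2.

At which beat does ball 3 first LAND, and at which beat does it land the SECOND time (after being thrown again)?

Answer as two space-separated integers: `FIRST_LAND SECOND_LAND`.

Beat 0 (L): throw ball1 h=5 -> lands@5:R; in-air after throw: [b1@5:R]
Beat 1 (R): throw ball2 h=3 -> lands@4:L; in-air after throw: [b2@4:L b1@5:R]
Beat 2 (L): throw ball3 h=4 -> lands@6:L; in-air after throw: [b2@4:L b1@5:R b3@6:L]
Beat 3 (R): throw ball4 h=8 -> lands@11:R; in-air after throw: [b2@4:L b1@5:R b3@6:L b4@11:R]
Beat 4 (L): throw ball2 h=5 -> lands@9:R; in-air after throw: [b1@5:R b3@6:L b2@9:R b4@11:R]
Beat 5 (R): throw ball1 h=3 -> lands@8:L; in-air after throw: [b3@6:L b1@8:L b2@9:R b4@11:R]
Beat 6 (L): throw ball3 h=4 -> lands@10:L; in-air after throw: [b1@8:L b2@9:R b3@10:L b4@11:R]
Beat 7 (R): throw ball5 h=8 -> lands@15:R; in-air after throw: [b1@8:L b2@9:R b3@10:L b4@11:R b5@15:R]
Beat 8 (L): throw ball1 h=5 -> lands@13:R; in-air after throw: [b2@9:R b3@10:L b4@11:R b1@13:R b5@15:R]
Beat 9 (R): throw ball2 h=3 -> lands@12:L; in-air after throw: [b3@10:L b4@11:R b2@12:L b1@13:R b5@15:R]
Beat 10 (L): throw ball3 h=4 -> lands@14:L; in-air after throw: [b4@11:R b2@12:L b1@13:R b3@14:L b5@15:R]
Ball 3: thrown@2 h=4 -> first land @6; rethrown@6 h=4 -> second land @10

Answer: 6 10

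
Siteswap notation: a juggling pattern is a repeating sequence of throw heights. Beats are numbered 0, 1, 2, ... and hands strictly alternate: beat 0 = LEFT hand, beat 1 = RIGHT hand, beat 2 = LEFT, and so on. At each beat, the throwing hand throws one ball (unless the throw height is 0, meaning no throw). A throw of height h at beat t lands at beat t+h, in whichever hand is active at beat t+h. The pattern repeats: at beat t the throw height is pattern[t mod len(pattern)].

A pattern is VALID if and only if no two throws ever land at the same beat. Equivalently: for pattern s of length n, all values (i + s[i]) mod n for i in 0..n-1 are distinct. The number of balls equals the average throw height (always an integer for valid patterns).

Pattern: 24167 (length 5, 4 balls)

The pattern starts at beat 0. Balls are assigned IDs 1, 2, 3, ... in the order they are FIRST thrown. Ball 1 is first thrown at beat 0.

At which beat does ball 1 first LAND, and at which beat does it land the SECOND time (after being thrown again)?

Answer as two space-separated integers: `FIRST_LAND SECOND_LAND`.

Beat 0 (L): throw ball1 h=2 -> lands@2:L; in-air after throw: [b1@2:L]
Beat 1 (R): throw ball2 h=4 -> lands@5:R; in-air after throw: [b1@2:L b2@5:R]
Beat 2 (L): throw ball1 h=1 -> lands@3:R; in-air after throw: [b1@3:R b2@5:R]
Beat 3 (R): throw ball1 h=6 -> lands@9:R; in-air after throw: [b2@5:R b1@9:R]
Ball 1: thrown@0 h=2 -> first land @2; rethrown@2 h=1 -> second land @3

Answer: 2 3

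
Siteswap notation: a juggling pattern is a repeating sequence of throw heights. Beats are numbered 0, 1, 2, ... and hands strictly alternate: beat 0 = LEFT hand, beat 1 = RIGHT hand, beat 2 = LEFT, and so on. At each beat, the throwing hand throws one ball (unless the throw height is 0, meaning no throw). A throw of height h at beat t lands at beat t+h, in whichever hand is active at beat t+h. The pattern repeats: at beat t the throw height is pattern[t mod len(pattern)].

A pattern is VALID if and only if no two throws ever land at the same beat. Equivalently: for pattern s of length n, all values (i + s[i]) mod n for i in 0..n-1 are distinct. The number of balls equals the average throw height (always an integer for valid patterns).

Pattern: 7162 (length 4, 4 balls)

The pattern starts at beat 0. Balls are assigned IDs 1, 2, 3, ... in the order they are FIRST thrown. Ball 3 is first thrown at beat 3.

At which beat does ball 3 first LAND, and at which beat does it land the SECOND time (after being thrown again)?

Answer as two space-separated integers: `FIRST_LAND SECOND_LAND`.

Answer: 5 6

Derivation:
Beat 0 (L): throw ball1 h=7 -> lands@7:R; in-air after throw: [b1@7:R]
Beat 1 (R): throw ball2 h=1 -> lands@2:L; in-air after throw: [b2@2:L b1@7:R]
Beat 2 (L): throw ball2 h=6 -> lands@8:L; in-air after throw: [b1@7:R b2@8:L]
Beat 3 (R): throw ball3 h=2 -> lands@5:R; in-air after throw: [b3@5:R b1@7:R b2@8:L]
Beat 4 (L): throw ball4 h=7 -> lands@11:R; in-air after throw: [b3@5:R b1@7:R b2@8:L b4@11:R]
Beat 5 (R): throw ball3 h=1 -> lands@6:L; in-air after throw: [b3@6:L b1@7:R b2@8:L b4@11:R]
Beat 6 (L): throw ball3 h=6 -> lands@12:L; in-air after throw: [b1@7:R b2@8:L b4@11:R b3@12:L]
Ball 3: thrown@3 h=2 -> first land @5; rethrown@5 h=1 -> second land @6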